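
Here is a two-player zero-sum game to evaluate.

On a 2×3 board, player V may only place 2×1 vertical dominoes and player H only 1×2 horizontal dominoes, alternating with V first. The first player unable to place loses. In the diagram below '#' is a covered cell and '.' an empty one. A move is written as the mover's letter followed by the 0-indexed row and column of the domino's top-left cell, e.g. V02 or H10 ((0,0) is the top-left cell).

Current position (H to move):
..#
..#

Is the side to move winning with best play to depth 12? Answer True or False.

H winning at [..#/..#]: True

ply 1, H at ..#/..# | H00=+1→###/..#*; H10=+1→..#/###
ply 2: ###/..# is terminal -1 (V); from ..#/..# depth 12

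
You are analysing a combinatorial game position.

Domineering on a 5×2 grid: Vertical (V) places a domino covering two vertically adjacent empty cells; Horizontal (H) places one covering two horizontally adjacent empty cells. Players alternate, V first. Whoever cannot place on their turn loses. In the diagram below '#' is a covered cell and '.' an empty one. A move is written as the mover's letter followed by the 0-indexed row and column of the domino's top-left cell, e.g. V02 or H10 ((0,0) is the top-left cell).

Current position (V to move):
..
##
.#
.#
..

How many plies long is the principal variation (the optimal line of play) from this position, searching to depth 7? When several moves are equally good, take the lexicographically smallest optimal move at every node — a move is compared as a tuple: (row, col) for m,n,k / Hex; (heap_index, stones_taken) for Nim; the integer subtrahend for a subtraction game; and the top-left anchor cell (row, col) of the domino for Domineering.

ply 1, V at ../##/.#/.#/.. | V20=-1→../##/##/##/..*; V30=-1→../##/.#/##/#.
ply 2, H at ../##/##/##/.. | H00=+1→##/##/##/##/..*; H40=+1→../##/##/##/##
ply 3: ##/##/##/##/.. is terminal -1 (V); from ../##/.#/.#/.. depth 7

PV length from [../##/.#/.#/..]: 2 plies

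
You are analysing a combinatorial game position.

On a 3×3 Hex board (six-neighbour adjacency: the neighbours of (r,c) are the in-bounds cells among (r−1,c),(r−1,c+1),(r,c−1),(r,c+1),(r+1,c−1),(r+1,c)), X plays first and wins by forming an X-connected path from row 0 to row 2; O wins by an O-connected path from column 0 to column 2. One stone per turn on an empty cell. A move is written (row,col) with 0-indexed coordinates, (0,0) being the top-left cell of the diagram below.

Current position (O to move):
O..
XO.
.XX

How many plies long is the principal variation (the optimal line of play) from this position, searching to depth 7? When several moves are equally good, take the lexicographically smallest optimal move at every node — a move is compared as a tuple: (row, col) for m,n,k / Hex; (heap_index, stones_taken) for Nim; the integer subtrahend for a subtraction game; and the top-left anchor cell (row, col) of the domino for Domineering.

[O../XO./.XX] O move#1: (0,1):+1/OO./XO./.XX*, (0,2):+1/O.O/XO./.XX, (1,2):+1/O../XOO/.XX, (2,0):+1/O../XO./OXX
[OO./XO./.XX] X move#2: (0,2):-1/OOX/XO./.XX*, (1,2):-1/OO./XOX/.XX, (2,0):-1/OO./XO./XXX
[OOX/XO./.XX] O move#3: (1,2):+1/OOX/XOO/.XX*, (2,0):-1/OOX/XO./OXX
[OOX/XOO/.XX] end (terminal -1, X#4); searched O../XO./.XX to 7

PV length from [O../XO./.XX]: 3 plies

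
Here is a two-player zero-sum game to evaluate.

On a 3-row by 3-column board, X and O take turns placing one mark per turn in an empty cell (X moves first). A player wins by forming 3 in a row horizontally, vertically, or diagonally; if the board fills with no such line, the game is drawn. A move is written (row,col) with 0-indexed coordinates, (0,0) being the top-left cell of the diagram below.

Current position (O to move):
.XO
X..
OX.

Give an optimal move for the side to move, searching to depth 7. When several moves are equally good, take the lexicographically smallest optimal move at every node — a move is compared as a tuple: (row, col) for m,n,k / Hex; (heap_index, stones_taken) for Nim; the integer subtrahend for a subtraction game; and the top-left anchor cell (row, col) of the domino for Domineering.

O's best at [.XO/X../OX.]: (1,1)

[.XO/X../OX.] O move#1: (0,0):-1/OXO/X../OX., (1,1):+1/.XO/XO./OX.*, (1,2):-1/.XO/X.O/OX., (2,2):-1/.XO/X../OXO
[.XO/XO./OX.] end (terminal -1, X#2); searched .XO/X../OX. to 7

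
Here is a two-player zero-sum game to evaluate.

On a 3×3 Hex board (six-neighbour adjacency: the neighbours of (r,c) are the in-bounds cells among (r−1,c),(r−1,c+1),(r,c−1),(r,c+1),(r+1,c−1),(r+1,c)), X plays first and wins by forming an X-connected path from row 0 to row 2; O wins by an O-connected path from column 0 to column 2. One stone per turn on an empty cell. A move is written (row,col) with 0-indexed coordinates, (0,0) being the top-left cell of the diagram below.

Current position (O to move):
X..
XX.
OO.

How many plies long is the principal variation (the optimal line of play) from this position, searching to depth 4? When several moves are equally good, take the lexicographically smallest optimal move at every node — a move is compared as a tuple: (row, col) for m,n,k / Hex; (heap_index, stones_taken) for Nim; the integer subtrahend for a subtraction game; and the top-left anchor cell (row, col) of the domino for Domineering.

PV length from [X../XX./OO.]: 3 plies

[X../XX./OO.] O move#1: (0,1):+1/XO./XX./OO.*, (0,2):+1/X.O/XX./OO., (1,2):+1/X../XXO/OO., (2,2):+1/X../XX./OOO
[XO./XX./OO.] X move#2: (0,2):-1/XOX/XX./OO.*, (1,2):-1/XO./XXX/OO., (2,2):-1/XO./XX./OOX
[XOX/XX./OO.] O move#3: (1,2):+1/XOX/XXO/OO.*, (2,2):+1/XOX/XX./OOO
[XOX/XXO/OO.] end (terminal -1, X#4); searched X../XX./OO. to 4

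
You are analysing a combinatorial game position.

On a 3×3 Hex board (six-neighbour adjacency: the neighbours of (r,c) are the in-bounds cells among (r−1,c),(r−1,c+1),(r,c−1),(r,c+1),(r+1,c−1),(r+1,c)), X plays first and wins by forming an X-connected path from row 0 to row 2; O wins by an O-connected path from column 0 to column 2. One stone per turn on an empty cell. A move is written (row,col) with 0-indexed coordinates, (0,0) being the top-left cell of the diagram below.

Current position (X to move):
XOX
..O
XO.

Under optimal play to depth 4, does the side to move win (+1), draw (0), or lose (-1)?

value(XOX/..O/XO., X) = +1

[XOX/..O/XO.] X move#1: (1,0):+1/XOX/X.O/XO.*, (1,1):+1/XOX/.XO/XO., (2,2):+1/XOX/..O/XOX
[XOX/X.O/XO.] end (terminal -1, O#2); searched XOX/..O/XO. to 4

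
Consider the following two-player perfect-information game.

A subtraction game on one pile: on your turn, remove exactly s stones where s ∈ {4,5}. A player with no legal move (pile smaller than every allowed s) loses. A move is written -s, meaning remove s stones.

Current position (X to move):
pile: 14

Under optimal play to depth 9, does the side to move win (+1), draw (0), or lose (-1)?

value(14, X) = +1

ply 1, X at 14 | -4=+1→10*; -5=+1→9
ply 2, O at 10 | -4=-1→6*; -5=-1→5
ply 3, X at 6 | -4=+1→2*; -5=+1→1
ply 4: 2 is terminal -1 (O); from 14 depth 9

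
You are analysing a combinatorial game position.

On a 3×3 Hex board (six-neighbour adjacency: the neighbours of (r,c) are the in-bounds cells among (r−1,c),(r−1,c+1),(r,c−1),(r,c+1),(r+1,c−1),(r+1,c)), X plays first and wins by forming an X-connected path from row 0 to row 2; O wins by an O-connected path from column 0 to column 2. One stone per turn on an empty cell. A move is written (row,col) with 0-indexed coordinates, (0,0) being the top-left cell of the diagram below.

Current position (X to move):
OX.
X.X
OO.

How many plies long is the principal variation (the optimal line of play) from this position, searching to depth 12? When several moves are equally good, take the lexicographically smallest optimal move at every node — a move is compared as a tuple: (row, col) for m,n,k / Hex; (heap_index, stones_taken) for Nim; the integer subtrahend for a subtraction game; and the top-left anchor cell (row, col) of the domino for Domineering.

[OX./X.X/OO.] X move#1: (0,2):-1/OXX/X.X/OO., (1,1):-1/OX./XXX/OO., (2,2):+1/OX./X.X/OOX*
[OX./X.X/OOX] O move#2: (0,2):-1/OXO/X.X/OOX*, (1,1):-1/OX./XOX/OOX
[OXO/X.X/OOX] X move#3: (1,1):+1/OXO/XXX/OOX*
[OXO/XXX/OOX] end (terminal -1, O#4); searched OX./X.X/OO. to 12

PV length from [OX./X.X/OO.]: 3 plies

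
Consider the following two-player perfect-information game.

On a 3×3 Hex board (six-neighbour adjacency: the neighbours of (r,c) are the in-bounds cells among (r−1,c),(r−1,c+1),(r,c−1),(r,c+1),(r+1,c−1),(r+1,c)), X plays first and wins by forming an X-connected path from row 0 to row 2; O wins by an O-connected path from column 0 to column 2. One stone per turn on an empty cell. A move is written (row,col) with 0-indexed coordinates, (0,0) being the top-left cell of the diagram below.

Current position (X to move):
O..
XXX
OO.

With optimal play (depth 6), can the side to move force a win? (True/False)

[O../XXX/OO.] X move#1: (0,1):-1/OX./XXX/OO., (0,2):-1/O.X/XXX/OO., (2,2):+1/O../XXX/OOX*
[O../XXX/OOX] O move#2: (0,1):-1/OO./XXX/OOX*, (0,2):-1/O.O/XXX/OOX
[OO./XXX/OOX] X move#3: (0,2):+1/OOX/XXX/OOX*
[OOX/XXX/OOX] end (terminal -1, O#4); searched O../XXX/OO. to 6

X winning at [O../XXX/OO.]: True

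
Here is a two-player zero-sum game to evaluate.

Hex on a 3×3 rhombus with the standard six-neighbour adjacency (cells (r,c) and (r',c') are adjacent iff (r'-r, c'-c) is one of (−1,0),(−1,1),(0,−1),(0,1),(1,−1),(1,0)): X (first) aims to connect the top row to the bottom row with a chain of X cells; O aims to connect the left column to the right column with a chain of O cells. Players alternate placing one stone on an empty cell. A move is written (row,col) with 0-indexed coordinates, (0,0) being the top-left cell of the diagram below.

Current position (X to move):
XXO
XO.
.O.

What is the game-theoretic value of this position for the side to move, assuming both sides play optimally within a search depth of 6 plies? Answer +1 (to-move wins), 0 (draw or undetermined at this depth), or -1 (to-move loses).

value(XXO/XO./.O., X) = +1

ply 1, X at XXO/XO./.O. | (1,2)=-1→XXO/XOX/.O.; (2,0)=+1→XXO/XO./XO.*; (2,2)=-1→XXO/XO./.OX
ply 2: XXO/XO./XO. is terminal -1 (O); from XXO/XO./.O. depth 6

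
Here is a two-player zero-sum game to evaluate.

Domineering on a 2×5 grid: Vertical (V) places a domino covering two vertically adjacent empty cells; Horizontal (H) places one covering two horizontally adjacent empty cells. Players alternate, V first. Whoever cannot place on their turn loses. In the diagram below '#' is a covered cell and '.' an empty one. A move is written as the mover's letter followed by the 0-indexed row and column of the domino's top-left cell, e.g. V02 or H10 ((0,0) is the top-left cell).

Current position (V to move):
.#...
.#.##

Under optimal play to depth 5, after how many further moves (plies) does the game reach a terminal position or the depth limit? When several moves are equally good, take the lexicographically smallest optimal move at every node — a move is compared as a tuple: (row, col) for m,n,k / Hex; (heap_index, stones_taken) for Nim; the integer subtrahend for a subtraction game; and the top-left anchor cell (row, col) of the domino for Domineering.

[.#.../.#.##] V move#1: V00:-1/##.../##.##, V02:+1/.##../.####*
[.##../.####] H move#2: H03:-1/.####/.####*
[.####/.####] V move#3: V00:+1/#####/#####*
[#####/#####] end (terminal -1, H#4); searched .#.../.#.## to 5

PV length from [.#.../.#.##]: 3 plies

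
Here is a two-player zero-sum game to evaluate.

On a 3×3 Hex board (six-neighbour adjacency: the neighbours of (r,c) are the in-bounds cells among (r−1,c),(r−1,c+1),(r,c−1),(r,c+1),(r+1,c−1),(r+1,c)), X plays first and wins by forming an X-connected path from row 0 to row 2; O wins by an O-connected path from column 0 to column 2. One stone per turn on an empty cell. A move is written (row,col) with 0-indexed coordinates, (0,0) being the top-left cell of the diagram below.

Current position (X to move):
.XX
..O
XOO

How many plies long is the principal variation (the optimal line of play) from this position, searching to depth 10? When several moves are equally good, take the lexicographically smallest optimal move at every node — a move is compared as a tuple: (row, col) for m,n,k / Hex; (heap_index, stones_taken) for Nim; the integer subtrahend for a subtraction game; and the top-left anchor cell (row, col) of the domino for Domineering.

PV length from [.XX/..O/XOO]: 3 plies

[.XX/..O/XOO] X move#1: (0,0):+1/XXX/..O/XOO*, (1,0):+1/.XX/X.O/XOO, (1,1):+1/.XX/.XO/XOO
[XXX/..O/XOO] O move#2: (1,0):-1/XXX/O.O/XOO*, (1,1):-1/XXX/.OO/XOO
[XXX/O.O/XOO] X move#3: (1,1):+1/XXX/OXO/XOO*
[XXX/OXO/XOO] end (terminal -1, O#4); searched .XX/..O/XOO to 10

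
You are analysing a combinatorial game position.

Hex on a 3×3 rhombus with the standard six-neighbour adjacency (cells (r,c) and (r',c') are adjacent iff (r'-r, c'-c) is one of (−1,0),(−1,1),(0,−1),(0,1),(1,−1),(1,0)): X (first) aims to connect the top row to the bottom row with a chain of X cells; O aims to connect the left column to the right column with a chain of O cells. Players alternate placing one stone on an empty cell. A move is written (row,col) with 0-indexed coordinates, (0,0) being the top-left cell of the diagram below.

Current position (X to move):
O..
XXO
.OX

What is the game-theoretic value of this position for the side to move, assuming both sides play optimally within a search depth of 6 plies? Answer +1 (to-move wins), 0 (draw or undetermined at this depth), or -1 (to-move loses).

p1 X@[O../XXO/.OX]: (0,1)[OX./XXO/.OX]-1 (0,2)[O.X/XXO/.OX]-1 (2,0)[O../XXO/XOX]+1*
p2 O@[O../XXO/XOX]: (0,1)[OO./XXO/XOX]-1* (0,2)[O.O/XXO/XOX]-1
p3 X@[OO./XXO/XOX]: (0,2)[OOX/XXO/XOX]+1*
p4 O@[OOX/XXO/XOX] terminal -1; root [O../XXO/.OX] d6

value(O../XXO/.OX, X) = +1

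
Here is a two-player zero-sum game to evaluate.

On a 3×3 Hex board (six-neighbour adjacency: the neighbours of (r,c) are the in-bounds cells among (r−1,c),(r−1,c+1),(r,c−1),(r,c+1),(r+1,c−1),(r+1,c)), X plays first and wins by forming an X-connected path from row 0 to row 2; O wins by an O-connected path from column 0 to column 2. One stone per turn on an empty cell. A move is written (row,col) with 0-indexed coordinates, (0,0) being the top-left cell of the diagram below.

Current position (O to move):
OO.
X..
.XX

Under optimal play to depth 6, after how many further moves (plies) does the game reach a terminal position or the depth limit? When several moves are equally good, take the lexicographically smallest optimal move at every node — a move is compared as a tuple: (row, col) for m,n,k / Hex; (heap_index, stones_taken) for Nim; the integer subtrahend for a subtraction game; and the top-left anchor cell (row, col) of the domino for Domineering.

PV length from [OO./X../.XX]: 1 ply

p1 O@[OO./X../.XX]: (0,2)[OOO/X../.XX]+1* (1,1)[OO./XO./.XX]+1 (1,2)[OO./X.O/.XX]+1 (2,0)[OO./X../OXX]-1
p2 X@[OOO/X../.XX] terminal -1; root [OO./X../.XX] d6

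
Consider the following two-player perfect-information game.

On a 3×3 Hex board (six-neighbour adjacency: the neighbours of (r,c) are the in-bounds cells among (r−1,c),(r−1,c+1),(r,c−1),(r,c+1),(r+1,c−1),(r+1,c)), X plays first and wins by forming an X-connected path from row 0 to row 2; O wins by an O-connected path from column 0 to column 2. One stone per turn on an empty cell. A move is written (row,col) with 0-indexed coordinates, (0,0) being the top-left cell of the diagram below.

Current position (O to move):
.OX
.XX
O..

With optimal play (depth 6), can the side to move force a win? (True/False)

O winning at [.OX/.XX/O..]: False

[.OX/.XX/O..] O move#1: (0,0):-1/OOX/.XX/O..*, (1,0):-1/.OX/OXX/O.., (2,1):-1/.OX/.XX/OO., (2,2):-1/.OX/.XX/O.O
[OOX/.XX/O..] X move#2: (1,0):+1/OOX/XXX/O..*, (2,1):+1/OOX/.XX/OX., (2,2):+1/OOX/.XX/O.X
[OOX/XXX/O..] O move#3: (2,1):-1/OOX/XXX/OO.*, (2,2):-1/OOX/XXX/O.O
[OOX/XXX/OO.] X move#4: (2,2):+1/OOX/XXX/OOX*
[OOX/XXX/OOX] end (terminal -1, O#5); searched .OX/.XX/O.. to 6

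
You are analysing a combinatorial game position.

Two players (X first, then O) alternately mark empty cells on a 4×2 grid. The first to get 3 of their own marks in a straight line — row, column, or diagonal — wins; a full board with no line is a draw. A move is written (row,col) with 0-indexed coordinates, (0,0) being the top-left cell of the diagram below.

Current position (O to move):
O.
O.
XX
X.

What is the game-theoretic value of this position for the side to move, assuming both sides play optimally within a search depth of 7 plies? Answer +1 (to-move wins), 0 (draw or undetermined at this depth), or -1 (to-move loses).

p1 O@[O./O./XX/X.]: (0,1)[OO/O./XX/X.]+0* (1,1)[O./OO/XX/X.]+0 (3,1)[O./O./XX/XO]+0
p2 X@[OO/O./XX/X.]: (1,1)[OO/OX/XX/X.]+0* (3,1)[OO/O./XX/XX]+0
p3 O@[OO/OX/XX/X.]: (3,1)[OO/OX/XX/XO]+0*
p4 X@[OO/OX/XX/XO] terminal +0; root [O./O./XX/X.] d7

value(O./O./XX/X., O) = 0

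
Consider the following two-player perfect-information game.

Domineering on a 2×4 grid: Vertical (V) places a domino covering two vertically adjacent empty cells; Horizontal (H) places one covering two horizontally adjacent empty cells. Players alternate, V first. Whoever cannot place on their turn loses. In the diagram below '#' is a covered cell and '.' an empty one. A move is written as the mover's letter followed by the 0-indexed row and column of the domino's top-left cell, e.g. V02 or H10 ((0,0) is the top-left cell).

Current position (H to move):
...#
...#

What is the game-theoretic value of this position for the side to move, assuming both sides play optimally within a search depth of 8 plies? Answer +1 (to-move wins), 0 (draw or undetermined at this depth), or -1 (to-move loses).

value(...#/...#, H) = +1

[...#/...#] H move#1: H00:+1/##.#/...#*, H01:+1/.###/...#, H10:+1/...#/##.#, H11:+1/...#/.###
[##.#/...#] V move#2: V02:-1/####/..##*
[####/..##] H move#3: H10:+1/####/####*
[####/####] end (terminal -1, V#4); searched ...#/...# to 8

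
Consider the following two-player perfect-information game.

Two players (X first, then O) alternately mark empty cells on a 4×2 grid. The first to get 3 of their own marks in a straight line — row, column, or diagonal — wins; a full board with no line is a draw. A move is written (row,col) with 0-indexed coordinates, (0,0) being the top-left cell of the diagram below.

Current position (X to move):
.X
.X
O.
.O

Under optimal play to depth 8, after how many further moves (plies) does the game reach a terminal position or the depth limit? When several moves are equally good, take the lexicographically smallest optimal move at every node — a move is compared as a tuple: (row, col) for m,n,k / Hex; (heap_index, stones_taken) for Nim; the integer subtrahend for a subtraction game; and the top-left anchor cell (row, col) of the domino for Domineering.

ply 1, X at .X/.X/O./.O | (0,0)=+0→XX/.X/O./.O; (1,0)=+0→.X/XX/O./.O; (2,1)=+1→.X/.X/OX/.O*; (3,0)=+0→.X/.X/O./XO
ply 2: .X/.X/OX/.O is terminal -1 (O); from .X/.X/O./.O depth 8

PV length from [.X/.X/O./.O]: 1 ply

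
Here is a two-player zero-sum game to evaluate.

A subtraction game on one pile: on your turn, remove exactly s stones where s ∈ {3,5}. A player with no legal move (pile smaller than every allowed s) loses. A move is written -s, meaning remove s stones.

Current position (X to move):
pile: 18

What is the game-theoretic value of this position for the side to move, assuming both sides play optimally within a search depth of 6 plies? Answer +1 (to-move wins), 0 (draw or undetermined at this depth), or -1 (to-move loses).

p1 X@[18]: -3[15]-1* -5[13]-1
p2 O@[15]: -3[12]-1 -5[10]+1*
p3 X@[10]: -3[7]-1* -5[5]-1
p4 O@[7]: -3[4]-1 -5[2]+1*
p5 X@[2] terminal -1; root [18] d6

value(18, X) = -1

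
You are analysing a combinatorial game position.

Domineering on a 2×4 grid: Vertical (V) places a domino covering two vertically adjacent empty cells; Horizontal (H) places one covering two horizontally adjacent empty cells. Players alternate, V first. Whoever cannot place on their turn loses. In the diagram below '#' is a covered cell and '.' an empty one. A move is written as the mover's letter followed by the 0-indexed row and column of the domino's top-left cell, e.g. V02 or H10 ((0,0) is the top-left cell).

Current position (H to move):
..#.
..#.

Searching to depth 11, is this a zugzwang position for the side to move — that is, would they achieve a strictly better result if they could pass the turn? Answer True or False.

p1 H@[..#./..#.]: H00[###./..#.]+1* H10[..#./###.]+1
p2 V@[###./..#.]: V03[####/..##]-1*
p3 H@[####/..##]: H10[####/####]+1*
p4 V@[####/####] terminal -1; root [..#./..#.] d11
suppose H passes — search the same position with V to move:
pass> p1 V@[..#./..#.]: V00[#.#./#.#.]+1* V01[.##./.##.]+1 V03[..##/..##]-1
pass> p2 H@[#.#./#.#.] terminal -1; root [..#./..#.] d11
for H: play +1, pass -1

zugzwang(..#./..#., H) = False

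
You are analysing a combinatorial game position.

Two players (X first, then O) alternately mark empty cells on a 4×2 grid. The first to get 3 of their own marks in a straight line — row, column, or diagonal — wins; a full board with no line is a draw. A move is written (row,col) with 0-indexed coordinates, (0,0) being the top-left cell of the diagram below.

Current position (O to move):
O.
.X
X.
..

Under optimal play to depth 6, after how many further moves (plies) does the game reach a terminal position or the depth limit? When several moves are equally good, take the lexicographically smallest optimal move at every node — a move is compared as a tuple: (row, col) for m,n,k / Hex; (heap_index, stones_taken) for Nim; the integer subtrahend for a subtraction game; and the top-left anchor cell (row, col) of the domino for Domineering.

p1 O@[O./.X/X./..]: (0,1)[OO/.X/X./..]+0* (1,0)[O./OX/X./..]-1 (2,1)[O./.X/XO/..]+0 (3,0)[O./.X/X./O.]-1 (3,1)[O./.X/X./.O]+0
p2 X@[OO/.X/X./..]: (1,0)[OO/XX/X./..]+0* (2,1)[OO/.X/XX/..]+0 (3,0)[OO/.X/X./X.]+0 (3,1)[OO/.X/X./.X]+0
p3 O@[OO/XX/X./..]: (2,1)[OO/XX/XO/..]-1 (3,0)[OO/XX/X./O.]+0* (3,1)[OO/XX/X./.O]-1
p4 X@[OO/XX/X./O.]: (2,1)[OO/XX/XX/O.]+0* (3,1)[OO/XX/X./OX]+0
p5 O@[OO/XX/XX/O.]: (3,1)[OO/XX/XX/OO]+0*
p6 X@[OO/XX/XX/OO] terminal +0; root [O./.X/X./..] d6

PV length from [O./.X/X./..]: 5 plies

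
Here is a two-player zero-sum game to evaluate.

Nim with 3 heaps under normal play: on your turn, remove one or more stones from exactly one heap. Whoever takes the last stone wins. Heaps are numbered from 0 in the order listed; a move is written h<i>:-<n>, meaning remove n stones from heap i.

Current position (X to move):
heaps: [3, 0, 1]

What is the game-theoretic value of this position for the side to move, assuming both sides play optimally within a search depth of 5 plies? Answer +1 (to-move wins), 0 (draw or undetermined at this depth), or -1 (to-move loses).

value((3,0,1), X) = +1

[(3,0,1)] X move#1: h0:-1:-1/(2,0,1), h0:-2:+1/(1,0,1)*, h0:-3:-1/(0,0,1), h2:-1:-1/(3,0,0)
[(1,0,1)] O move#2: h0:-1:-1/(0,0,1)*, h2:-1:-1/(1,0,0)
[(0,0,1)] X move#3: h2:-1:+1/(0,0,0)*
[(0,0,0)] end (terminal -1, O#4); searched (3,0,1) to 5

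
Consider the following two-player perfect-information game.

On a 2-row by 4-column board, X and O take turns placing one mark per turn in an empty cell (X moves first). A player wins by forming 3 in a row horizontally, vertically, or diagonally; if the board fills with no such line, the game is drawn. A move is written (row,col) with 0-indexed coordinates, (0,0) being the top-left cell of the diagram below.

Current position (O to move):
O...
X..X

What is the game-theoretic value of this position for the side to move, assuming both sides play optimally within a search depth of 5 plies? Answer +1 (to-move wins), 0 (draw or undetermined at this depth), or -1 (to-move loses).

value(O.../X..X, O) = 0

ply 1, O at O.../X..X | (0,1)=+0→OO../X..X*; (0,2)=+0→O.O./X..X; (0,3)=+0→O..O/X..X; (1,1)=+0→O.../XO.X; (1,2)=+0→O.../X.OX
ply 2, X at OO../X..X | (0,2)=+0→OOX./X..X*; (0,3)=-1→OO.X/X..X; (1,1)=-1→OO../XX.X; (1,2)=-1→OO../X.XX
ply 3, O at OOX./X..X | (0,3)=+0→OOXO/X..X*; (1,1)=+0→OOX./XO.X; (1,2)=+0→OOX./X.OX
ply 4, X at OOXO/X..X | (1,1)=+0→OOXO/XX.X*; (1,2)=+0→OOXO/X.XX
ply 5, O at OOXO/XX.X | (1,2)=+0→OOXO/XXOX*
ply 6: OOXO/XXOX is terminal +0 (X); from O.../X..X depth 5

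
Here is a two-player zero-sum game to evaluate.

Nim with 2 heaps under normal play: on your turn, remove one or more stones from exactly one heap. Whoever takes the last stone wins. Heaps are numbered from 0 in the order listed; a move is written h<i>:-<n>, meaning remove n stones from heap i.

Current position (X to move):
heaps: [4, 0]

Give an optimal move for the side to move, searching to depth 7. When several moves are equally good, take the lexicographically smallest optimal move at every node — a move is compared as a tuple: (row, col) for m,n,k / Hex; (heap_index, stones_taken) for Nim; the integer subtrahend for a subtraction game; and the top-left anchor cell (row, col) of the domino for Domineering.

ply 1, X at (4,0) | h0:-1=-1→(3,0); h0:-2=-1→(2,0); h0:-3=-1→(1,0); h0:-4=+1→(0,0)*
ply 2: (0,0) is terminal -1 (O); from (4,0) depth 7

X's best at [(4,0)]: h0:-4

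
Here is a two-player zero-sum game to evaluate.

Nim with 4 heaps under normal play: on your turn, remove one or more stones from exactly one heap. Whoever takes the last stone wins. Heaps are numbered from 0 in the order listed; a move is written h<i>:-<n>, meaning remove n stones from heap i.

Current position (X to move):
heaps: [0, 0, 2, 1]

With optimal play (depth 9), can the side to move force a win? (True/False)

ply 1, X at (0,0,2,1) | h2:-1=+1→(0,0,1,1)*; h2:-2=-1→(0,0,0,1); h3:-1=-1→(0,0,2,0)
ply 2, O at (0,0,1,1) | h2:-1=-1→(0,0,0,1)*; h3:-1=-1→(0,0,1,0)
ply 3, X at (0,0,0,1) | h3:-1=+1→(0,0,0,0)*
ply 4: (0,0,0,0) is terminal -1 (O); from (0,0,2,1) depth 9

X winning at [(0,0,2,1)]: True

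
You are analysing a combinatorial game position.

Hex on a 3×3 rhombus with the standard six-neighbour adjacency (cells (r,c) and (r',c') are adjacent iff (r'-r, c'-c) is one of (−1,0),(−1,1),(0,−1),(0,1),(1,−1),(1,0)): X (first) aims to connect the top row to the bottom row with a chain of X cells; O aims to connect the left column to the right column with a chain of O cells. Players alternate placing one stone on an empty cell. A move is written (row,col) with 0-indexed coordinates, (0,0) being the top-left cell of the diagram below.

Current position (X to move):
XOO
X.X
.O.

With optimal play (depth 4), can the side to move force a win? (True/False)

ply 1, X at XOO/X.X/.O. | (1,1)=+1→XOO/XXX/.O.*; (2,0)=+1→XOO/X.X/XO.; (2,2)=+1→XOO/X.X/.OX
ply 2, O at XOO/XXX/.O. | (2,0)=-1→XOO/XXX/OO.*; (2,2)=-1→XOO/XXX/.OO
ply 3, X at XOO/XXX/OO. | (2,2)=+1→XOO/XXX/OOX*
ply 4: XOO/XXX/OOX is terminal -1 (O); from XOO/X.X/.O. depth 4

X winning at [XOO/X.X/.O.]: True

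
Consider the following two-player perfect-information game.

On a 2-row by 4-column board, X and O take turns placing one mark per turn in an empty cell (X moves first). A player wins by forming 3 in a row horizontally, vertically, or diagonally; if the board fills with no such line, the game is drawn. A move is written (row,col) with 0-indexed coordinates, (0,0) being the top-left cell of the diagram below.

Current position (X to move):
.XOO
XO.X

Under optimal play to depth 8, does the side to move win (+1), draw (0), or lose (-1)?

value(.XOO/XO.X, X) = 0

[.XOO/XO.X] X move#1: (0,0):+0/XXOO/XO.X*, (1,2):+0/.XOO/XOXX
[XXOO/XO.X] O move#2: (1,2):+0/XXOO/XOOX*
[XXOO/XOOX] end (terminal +0, X#3); searched .XOO/XO.X to 8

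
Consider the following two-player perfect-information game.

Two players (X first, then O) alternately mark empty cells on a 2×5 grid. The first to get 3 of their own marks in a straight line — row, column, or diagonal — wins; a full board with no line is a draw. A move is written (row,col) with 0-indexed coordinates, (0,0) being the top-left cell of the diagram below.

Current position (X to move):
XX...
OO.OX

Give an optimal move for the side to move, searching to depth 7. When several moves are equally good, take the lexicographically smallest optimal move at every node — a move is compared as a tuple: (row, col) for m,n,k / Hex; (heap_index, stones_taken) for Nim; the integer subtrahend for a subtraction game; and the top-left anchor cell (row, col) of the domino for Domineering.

X's best at [XX.../OO.OX]: (0,2)

p1 X@[XX.../OO.OX]: (0,2)[XXX../OO.OX]+1* (0,3)[XX.X./OO.OX]-1 (0,4)[XX..X/OO.OX]-1 (1,2)[XX.../OOXOX]+0
p2 O@[XXX../OO.OX] terminal -1; root [XX.../OO.OX] d7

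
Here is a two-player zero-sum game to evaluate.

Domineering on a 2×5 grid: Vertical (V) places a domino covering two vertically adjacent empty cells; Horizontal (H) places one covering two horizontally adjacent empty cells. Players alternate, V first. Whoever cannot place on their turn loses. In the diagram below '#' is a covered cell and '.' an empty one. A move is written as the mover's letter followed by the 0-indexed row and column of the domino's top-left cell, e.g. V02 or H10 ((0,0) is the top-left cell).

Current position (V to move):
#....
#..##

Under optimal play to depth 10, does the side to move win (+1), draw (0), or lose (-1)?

p1 V@[#..../#..##]: V01[##.../##.##]-1 V02[#.#../#.###]+1*
p2 H@[#.#../#.###]: H03[#.###/#.###]-1*
p3 V@[#.###/#.###]: V01[#####/#####]+1*
p4 H@[#####/#####] terminal -1; root [#..../#..##] d10

value(#..../#..##, V) = +1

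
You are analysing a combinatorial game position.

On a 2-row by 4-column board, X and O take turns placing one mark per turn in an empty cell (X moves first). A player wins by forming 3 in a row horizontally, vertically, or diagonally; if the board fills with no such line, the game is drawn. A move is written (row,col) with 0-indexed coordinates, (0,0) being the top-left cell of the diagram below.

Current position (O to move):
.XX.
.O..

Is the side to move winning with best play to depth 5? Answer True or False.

O winning at [.XX./.O..]: False

p1 O@[.XX./.O..]: (0,0)[OXX./.O..]-1* (0,3)[.XXO/.O..]-1 (1,0)[.XX./OO..]-1 (1,2)[.XX./.OO.]-1 (1,3)[.XX./.O.O]-1
p2 X@[OXX./.O..]: (0,3)[OXXX/.O..]+1* (1,0)[OXX./XO..]+0 (1,2)[OXX./.OX.]+0 (1,3)[OXX./.O.X]+0
p3 O@[OXXX/.O..] terminal -1; root [.XX./.O..] d5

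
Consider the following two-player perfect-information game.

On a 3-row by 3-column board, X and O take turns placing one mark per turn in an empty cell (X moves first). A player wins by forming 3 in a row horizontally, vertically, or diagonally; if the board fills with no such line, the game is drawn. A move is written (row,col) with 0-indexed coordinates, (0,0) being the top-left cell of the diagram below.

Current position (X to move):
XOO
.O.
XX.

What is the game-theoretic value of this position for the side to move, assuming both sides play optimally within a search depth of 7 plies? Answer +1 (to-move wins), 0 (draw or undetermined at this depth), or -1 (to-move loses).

ply 1, X at XOO/.O./XX. | (1,0)=+1→XOO/XO./XX.*; (1,2)=+1→XOO/.OX/XX.; (2,2)=+1→XOO/.O./XXX
ply 2: XOO/XO./XX. is terminal -1 (O); from XOO/.O./XX. depth 7

value(XOO/.O./XX., X) = +1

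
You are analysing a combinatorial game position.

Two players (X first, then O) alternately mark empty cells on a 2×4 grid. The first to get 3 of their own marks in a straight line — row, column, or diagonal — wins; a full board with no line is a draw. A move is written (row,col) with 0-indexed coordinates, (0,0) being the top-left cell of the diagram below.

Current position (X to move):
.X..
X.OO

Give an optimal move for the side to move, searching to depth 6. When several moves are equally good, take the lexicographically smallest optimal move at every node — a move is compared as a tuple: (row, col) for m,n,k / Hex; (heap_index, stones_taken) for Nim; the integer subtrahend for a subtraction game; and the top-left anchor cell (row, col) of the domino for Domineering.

X's best at [.X../X.OO]: (1,1)

p1 X@[.X../X.OO]: (0,0)[XX../X.OO]-1 (0,2)[.XX./X.OO]-1 (0,3)[.X.X/X.OO]-1 (1,1)[.X../XXOO]+0*
p2 O@[.X../XXOO]: (0,0)[OX../XXOO]+0* (0,2)[.XO./XXOO]+0 (0,3)[.X.O/XXOO]+0
p3 X@[OX../XXOO]: (0,2)[OXX./XXOO]+0* (0,3)[OX.X/XXOO]+0
p4 O@[OXX./XXOO]: (0,3)[OXXO/XXOO]+0*
p5 X@[OXXO/XXOO] terminal +0; root [.X../X.OO] d6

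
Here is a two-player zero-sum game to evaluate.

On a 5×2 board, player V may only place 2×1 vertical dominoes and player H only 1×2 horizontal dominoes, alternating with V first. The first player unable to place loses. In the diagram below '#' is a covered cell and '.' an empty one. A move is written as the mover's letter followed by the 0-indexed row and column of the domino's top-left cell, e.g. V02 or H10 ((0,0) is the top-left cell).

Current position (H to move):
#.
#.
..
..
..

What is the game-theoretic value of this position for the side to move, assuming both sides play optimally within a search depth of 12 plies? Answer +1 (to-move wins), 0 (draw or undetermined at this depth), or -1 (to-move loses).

p1 H@[#./#./../../..]: H20[#./#./##/../..]-1 H30[#./#./../##/..]+1* H40[#./#./../../##]-1
p2 V@[#./#./../##/..]: V01[##/##/../##/..]-1* V11[#./##/.#/##/..]-1
p3 H@[##/##/../##/..]: H20[##/##/##/##/..]+1* H40[##/##/../##/##]+1
p4 V@[##/##/##/##/..] terminal -1; root [#./#./../../..] d12

value(#./#./../../.., H) = +1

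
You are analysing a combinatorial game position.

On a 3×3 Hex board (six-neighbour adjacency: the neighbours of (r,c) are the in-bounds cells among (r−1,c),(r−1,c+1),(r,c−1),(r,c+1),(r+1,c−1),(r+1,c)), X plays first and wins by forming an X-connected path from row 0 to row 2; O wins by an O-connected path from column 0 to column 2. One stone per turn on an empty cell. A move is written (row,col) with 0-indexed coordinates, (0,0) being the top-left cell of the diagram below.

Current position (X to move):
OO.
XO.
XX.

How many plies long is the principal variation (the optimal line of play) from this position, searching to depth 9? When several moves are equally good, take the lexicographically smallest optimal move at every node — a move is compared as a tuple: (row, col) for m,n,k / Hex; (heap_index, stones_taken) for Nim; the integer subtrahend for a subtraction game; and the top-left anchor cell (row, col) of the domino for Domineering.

[OO./XO./XX.] X move#1: (0,2):-1/OOX/XO./XX.*, (1,2):-1/OO./XOX/XX., (2,2):-1/OO./XO./XXX
[OOX/XO./XX.] O move#2: (1,2):+1/OOX/XOO/XX.*, (2,2):-1/OOX/XO./XXO
[OOX/XOO/XX.] end (terminal -1, X#3); searched OO./XO./XX. to 9

PV length from [OO./XO./XX.]: 2 plies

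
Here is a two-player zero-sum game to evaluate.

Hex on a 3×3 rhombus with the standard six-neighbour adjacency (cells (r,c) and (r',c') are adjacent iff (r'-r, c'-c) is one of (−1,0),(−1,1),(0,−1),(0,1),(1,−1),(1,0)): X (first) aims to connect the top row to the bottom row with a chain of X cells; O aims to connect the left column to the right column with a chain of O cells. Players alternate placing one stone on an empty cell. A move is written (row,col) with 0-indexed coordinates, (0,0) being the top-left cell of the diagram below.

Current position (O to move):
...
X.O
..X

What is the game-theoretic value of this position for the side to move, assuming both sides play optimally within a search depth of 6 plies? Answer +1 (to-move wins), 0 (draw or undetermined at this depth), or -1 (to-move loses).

[.../X.O/..X] O move#1: (0,0):-1/O../X.O/..X, (0,1):-1/.O./X.O/..X, (0,2):-1/..O/X.O/..X, (1,1):-1/.../XOO/..X, (2,0):+1/.../X.O/O.X*, (2,1):-1/.../X.O/.OX
[.../X.O/O.X] X move#2: (0,0):-1/X../X.O/O.X*, (0,1):-1/.X./X.O/O.X, (0,2):-1/..X/X.O/O.X, (1,1):-1/.../XXO/O.X, (2,1):-1/.../X.O/OXX
[X../X.O/O.X] O move#3: (0,1):+1/XO./X.O/O.X*, (0,2):+1/X.O/X.O/O.X, (1,1):+1/X../XOO/O.X, (2,1):+1/X../X.O/OOX
[XO./X.O/O.X] X move#4: (0,2):-1/XOX/X.O/O.X*, (1,1):-1/XO./XXO/O.X, (2,1):-1/XO./X.O/OXX
[XOX/X.O/O.X] O move#5: (1,1):+1/XOX/XOO/O.X*, (2,1):+1/XOX/X.O/OOX
[XOX/XOO/O.X] end (terminal -1, X#6); searched .../X.O/..X to 6

value(.../X.O/..X, O) = +1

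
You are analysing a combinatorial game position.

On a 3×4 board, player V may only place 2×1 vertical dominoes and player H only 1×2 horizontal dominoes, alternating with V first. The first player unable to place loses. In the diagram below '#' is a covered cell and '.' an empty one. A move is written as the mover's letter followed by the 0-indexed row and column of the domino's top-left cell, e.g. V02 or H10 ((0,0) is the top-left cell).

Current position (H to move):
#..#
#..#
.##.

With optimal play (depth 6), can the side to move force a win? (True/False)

p1 H@[#..#/#..#/.##.]: H01[####/#..#/.##.]+1* H11[#..#/####/.##.]+1
p2 V@[####/#..#/.##.] terminal -1; root [#..#/#..#/.##.] d6

H winning at [#..#/#..#/.##.]: True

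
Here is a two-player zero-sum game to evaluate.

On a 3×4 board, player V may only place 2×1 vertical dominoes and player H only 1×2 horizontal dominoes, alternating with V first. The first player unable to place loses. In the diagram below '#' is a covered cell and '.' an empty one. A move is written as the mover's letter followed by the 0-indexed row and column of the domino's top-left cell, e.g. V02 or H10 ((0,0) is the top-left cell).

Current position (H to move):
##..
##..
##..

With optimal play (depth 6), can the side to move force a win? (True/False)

[##../##../##..] H move#1: H02:-1/####/##../##.., H12:+1/##../####/##..*, H22:-1/##../##../####
[##../####/##..] end (terminal -1, V#2); searched ##../##../##.. to 6

H winning at [##../##../##..]: True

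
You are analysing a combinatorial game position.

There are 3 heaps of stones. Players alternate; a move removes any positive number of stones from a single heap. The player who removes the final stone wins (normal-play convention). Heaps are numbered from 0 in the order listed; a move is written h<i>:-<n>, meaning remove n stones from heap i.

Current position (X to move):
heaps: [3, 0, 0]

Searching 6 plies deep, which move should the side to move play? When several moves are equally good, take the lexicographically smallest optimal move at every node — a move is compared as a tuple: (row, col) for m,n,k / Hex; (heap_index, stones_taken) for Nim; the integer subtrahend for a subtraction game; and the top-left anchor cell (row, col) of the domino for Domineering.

X's best at [(3,0,0)]: h0:-3

[(3,0,0)] X move#1: h0:-1:-1/(2,0,0), h0:-2:-1/(1,0,0), h0:-3:+1/(0,0,0)*
[(0,0,0)] end (terminal -1, O#2); searched (3,0,0) to 6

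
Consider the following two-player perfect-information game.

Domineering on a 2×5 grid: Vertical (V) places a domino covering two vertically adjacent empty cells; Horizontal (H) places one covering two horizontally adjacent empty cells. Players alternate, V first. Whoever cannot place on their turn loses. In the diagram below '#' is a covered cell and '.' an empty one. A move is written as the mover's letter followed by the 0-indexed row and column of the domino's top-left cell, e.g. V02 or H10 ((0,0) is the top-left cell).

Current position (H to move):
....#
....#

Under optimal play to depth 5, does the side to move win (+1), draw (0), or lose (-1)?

ply 1, H at ....#/....# | H00=-1→##..#/....#; H01=+1→.##.#/....#*; H02=-1→..###/....#; H10=-1→....#/##..#; H11=+1→....#/.##.#; H12=-1→....#/..###
ply 2, V at .##.#/....# | V00=-1→###.#/#...#*; V03=-1→.####/...##
ply 3, H at ###.#/#...# | H11=-1→###.#/###.#; H12=+1→###.#/#.###*
ply 4: ###.#/#.### is terminal -1 (V); from ....#/....# depth 5

value(....#/....#, H) = +1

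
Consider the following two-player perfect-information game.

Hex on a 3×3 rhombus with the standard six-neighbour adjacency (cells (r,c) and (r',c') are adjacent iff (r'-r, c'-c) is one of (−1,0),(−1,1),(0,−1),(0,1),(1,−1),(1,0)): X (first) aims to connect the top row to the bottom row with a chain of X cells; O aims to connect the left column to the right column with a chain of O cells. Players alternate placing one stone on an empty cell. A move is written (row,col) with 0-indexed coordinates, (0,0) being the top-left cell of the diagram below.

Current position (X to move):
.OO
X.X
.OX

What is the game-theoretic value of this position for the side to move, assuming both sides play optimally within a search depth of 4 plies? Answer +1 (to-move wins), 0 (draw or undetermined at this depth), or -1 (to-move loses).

[.OO/X.X/.OX] X move#1: (0,0):+1/XOO/X.X/.OX*, (1,1):-1/.OO/XXX/.OX, (2,0):-1/.OO/X.X/XOX
[XOO/X.X/.OX] O move#2: (1,1):-1/XOO/XOX/.OX*, (2,0):-1/XOO/X.X/OOX
[XOO/XOX/.OX] X move#3: (2,0):+1/XOO/XOX/XOX*
[XOO/XOX/XOX] end (terminal -1, O#4); searched .OO/X.X/.OX to 4

value(.OO/X.X/.OX, X) = +1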